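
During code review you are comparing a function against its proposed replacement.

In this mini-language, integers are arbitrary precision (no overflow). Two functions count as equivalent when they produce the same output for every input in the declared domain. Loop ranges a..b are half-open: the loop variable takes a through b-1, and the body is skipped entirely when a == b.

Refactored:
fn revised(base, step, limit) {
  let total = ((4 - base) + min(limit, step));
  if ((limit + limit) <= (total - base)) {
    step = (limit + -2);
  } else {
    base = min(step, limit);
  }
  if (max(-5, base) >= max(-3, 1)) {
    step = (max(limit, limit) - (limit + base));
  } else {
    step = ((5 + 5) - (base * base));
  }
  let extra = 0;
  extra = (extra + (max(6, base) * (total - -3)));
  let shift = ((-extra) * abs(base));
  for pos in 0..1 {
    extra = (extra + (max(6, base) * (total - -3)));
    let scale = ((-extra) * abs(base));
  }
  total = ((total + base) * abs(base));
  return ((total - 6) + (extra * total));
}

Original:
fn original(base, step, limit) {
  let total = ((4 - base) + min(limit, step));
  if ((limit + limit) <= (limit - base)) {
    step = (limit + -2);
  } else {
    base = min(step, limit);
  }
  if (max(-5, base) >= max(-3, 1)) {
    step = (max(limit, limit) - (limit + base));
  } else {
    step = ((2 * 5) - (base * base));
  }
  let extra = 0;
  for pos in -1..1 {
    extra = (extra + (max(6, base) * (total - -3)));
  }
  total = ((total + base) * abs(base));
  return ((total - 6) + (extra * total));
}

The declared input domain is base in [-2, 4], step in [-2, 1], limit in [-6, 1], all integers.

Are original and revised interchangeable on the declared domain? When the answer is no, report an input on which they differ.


These are not equivalent — on base=0, step=-1, limit=1 the outputs split (140 vs -6).
original: total becomes 3; next ((limit + limit) <= (limit - base)) evaluates to false; next base becomes -1; next (max(-5, base) >= max(-3, 1)) evaluates to false; next step becomes 9; next extra becomes 0; next at pos=-1:; next extra becomes 36; next at pos=0:; next extra becomes 72; next total becomes 2; next final value 140
revised: total becomes 3; next ((limit + limit) <= (total - base)) evaluates to true; next step becomes -1; next (max(-5, base) >= max(-3, 1)) evaluates to false; next step becomes 10; next extra becomes 0; next extra becomes 36; next shift becomes 0; next at pos=0:; next extra becomes 72; next scale becomes 0; next total becomes 0; next final value -6
verdict: not equivalent; witness: base=0, step=-1, limit=1


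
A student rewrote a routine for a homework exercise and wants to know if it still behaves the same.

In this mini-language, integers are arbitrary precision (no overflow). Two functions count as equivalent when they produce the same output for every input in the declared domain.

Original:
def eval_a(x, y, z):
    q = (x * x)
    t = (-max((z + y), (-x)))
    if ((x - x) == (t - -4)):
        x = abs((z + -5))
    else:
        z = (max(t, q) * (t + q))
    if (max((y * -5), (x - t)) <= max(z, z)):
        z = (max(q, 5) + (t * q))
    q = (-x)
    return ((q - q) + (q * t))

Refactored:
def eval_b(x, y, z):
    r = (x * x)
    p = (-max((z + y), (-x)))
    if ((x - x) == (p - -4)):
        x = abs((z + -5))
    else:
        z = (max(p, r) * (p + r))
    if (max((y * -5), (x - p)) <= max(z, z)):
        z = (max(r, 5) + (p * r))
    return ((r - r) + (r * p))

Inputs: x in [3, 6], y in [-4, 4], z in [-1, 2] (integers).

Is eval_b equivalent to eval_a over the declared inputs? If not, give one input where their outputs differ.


Run the pair on x=3, y=-4, z=-1.
eval_a: q := 9 | t := 3 | ((x - x) == (t - -4)): false | z := 108 | (max((y * -5), (x - t)) <= max(z, z)): true | z := 36 | q := -3 | result -9
eval_b: r := 9 | p := 3 | ((x - x) == (p - -4)): false | z := 108 | (max((y * -5), (x - p)) <= max(z, z)): true | z := 36 | result 27
-9 and 27 differ, so these are not the same function on this domain.
verdict: not equivalent; witness: x=3, y=-4, z=-1


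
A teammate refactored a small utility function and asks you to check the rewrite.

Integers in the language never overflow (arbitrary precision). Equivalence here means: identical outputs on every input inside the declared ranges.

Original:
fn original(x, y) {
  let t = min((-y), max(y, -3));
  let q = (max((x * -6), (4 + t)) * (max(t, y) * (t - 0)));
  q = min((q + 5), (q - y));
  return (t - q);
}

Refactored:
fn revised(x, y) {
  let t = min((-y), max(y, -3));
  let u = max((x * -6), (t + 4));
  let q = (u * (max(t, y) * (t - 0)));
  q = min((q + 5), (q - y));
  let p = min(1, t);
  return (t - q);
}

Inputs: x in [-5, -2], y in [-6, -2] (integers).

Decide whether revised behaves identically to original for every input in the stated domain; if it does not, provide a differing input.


Comparing the listings, the differences include: constant usage differs; and local variable names differ; and min/max/abs usage differs; and statement counts differ.
As a probe, take x=-5, y=-2: original runs t := -2 | q := 120 | q := 122 | result -124; revised runs t := -2 | u := 30 | q := 120 | q := 122 | p := -2 | result -124; both end at -124.
Across all 20 domain points the two functions coincide.
verdict: equivalent


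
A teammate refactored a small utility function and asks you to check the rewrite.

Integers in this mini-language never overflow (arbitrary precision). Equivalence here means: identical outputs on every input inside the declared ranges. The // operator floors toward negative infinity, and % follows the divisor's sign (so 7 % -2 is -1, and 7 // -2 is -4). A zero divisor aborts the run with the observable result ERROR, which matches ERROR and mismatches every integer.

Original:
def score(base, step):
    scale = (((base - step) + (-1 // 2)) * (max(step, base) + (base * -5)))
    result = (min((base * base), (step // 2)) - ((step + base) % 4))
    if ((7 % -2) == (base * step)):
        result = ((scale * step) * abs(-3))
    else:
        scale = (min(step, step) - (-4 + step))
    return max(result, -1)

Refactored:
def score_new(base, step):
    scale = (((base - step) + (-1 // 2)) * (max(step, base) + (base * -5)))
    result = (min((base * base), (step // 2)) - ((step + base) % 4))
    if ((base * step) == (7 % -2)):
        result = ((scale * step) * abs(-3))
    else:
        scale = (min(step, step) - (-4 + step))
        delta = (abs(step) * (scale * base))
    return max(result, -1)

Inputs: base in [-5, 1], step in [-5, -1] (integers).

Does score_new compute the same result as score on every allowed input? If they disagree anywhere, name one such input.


Although statement counts differ, and min/max/abs usage differs, and arithmetic usage differs, and local variable names differ, 35/35 inputs agree.
verdict: equivalent


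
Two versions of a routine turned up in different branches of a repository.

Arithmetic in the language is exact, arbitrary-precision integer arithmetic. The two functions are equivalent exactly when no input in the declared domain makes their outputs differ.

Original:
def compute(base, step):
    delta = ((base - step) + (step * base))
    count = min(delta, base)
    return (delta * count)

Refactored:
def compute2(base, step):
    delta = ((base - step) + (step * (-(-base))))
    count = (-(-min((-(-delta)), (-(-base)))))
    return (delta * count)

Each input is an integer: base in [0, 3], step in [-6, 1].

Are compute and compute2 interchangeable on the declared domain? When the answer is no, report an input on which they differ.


The two are interchangeable: same computation, different form, and every declared input agrees.
One worked example (base=2, step=-3) — compute: delta := -1 | count := -1 | result 1; compute2: delta := -1 | count := -1 | result 1; agreement on 1.
Checked all 32 inputs in the declared domain: the outputs agree on every one.
verdict: equivalent


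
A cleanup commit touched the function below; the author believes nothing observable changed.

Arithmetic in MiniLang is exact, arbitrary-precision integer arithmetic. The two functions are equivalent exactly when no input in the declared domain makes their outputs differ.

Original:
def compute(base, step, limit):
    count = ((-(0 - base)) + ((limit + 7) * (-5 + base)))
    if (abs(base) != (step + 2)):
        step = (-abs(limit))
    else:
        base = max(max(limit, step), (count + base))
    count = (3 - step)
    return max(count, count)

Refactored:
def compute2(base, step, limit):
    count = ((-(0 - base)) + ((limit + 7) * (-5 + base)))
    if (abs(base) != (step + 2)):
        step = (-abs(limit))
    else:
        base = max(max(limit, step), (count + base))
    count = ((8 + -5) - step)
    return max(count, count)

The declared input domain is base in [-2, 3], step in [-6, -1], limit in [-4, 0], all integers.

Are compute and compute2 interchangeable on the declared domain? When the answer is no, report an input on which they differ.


Behavior is preserved: although arithmetic usage differs, plus constant usage differs, the outputs never diverge.
As a probe, take base=1, step=-6, limit=-4: compute runs count := -11 | (abs(base) != (step + 2)): true | step := -4 | count := 7 | result 7; compute2 runs count := -11 | (abs(base) != (step + 2)): true | step := -4 | count := 7 | result 7; both end at 7.
Every one of the 180 inputs gives matching results.
verdict: equivalent


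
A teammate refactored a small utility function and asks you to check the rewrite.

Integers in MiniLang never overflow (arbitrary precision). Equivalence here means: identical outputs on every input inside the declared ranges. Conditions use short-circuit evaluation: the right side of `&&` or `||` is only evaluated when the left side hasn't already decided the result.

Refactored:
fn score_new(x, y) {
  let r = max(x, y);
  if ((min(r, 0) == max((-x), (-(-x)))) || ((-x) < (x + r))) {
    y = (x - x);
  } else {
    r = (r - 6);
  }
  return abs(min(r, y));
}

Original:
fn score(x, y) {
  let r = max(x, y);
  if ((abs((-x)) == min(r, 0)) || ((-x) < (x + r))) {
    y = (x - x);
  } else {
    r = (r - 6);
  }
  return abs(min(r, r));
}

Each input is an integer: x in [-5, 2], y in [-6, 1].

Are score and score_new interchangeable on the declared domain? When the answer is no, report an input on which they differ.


Not equivalent: x=0, y=1 separates them (1 vs 0).
score: r := 1 | ((abs((-x)) == min(r, 0)) || ((-x) < (x + r))): true | y := 0 | result 1
score_new: r := 1 | ((min(r, 0) == max((-x), (-(-x)))) || ((-x) < (x + r))): true | y := 0 | result 0
verdict: not equivalent; witness: x=0, y=1


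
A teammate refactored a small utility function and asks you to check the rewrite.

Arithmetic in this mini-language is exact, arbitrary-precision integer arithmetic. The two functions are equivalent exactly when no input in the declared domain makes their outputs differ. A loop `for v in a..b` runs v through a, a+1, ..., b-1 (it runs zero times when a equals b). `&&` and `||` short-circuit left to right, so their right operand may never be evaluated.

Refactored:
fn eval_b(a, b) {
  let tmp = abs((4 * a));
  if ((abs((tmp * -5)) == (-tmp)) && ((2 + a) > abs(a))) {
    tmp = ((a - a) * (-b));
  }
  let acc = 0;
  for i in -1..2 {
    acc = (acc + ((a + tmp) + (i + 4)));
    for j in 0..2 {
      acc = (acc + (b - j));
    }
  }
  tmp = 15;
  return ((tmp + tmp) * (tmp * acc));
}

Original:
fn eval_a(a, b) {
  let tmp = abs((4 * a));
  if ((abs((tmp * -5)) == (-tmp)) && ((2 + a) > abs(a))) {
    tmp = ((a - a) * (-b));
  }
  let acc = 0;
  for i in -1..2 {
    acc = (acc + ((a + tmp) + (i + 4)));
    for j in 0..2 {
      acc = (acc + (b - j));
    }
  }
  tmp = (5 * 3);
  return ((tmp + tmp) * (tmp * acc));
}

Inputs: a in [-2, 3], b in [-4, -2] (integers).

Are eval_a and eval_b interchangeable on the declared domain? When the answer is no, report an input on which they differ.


The two versions differ — the changes include arithmetic usage differs, constant usage differs.
Tracing a=1, b=-2: eval_a: tmp := 4 | ((abs((tmp * -5)) == (-tmp)) && ((2 + a) > abs(a))): false | acc := 0 | iter i=-1: | acc := 8 | iter j=0: | acc := 6 | iter j=1: | acc := 3 | iter i=0: | acc := 12 | iter j=0: | acc := 10 | iter j=1: | acc := 7 | iter i=1: | acc := 17 | iter j=0: | acc := 15 | iter j=1: | acc := 12 | tmp := 15 | result 5400 | eval_b: tmp := 4 | ((abs((tmp * -5)) == (-tmp)) && ((2 + a) > abs(a))): false | acc := 0 | iter i=-1: | acc := 8 | iter j=0: | acc := 6 | iter j=1: | acc := 3 | iter i=0: | acc := 12 | iter j=0: | acc := 10 | iter j=1: | acc := 7 | iter i=1: | acc := 17 | iter j=0: | acc := 15 | iter j=1: | acc := 12 | tmp := 15 | result 5400 — matching result 5400.
Sweeping the whole domain (18 inputs) finds no disagreement.
verdict: equivalent


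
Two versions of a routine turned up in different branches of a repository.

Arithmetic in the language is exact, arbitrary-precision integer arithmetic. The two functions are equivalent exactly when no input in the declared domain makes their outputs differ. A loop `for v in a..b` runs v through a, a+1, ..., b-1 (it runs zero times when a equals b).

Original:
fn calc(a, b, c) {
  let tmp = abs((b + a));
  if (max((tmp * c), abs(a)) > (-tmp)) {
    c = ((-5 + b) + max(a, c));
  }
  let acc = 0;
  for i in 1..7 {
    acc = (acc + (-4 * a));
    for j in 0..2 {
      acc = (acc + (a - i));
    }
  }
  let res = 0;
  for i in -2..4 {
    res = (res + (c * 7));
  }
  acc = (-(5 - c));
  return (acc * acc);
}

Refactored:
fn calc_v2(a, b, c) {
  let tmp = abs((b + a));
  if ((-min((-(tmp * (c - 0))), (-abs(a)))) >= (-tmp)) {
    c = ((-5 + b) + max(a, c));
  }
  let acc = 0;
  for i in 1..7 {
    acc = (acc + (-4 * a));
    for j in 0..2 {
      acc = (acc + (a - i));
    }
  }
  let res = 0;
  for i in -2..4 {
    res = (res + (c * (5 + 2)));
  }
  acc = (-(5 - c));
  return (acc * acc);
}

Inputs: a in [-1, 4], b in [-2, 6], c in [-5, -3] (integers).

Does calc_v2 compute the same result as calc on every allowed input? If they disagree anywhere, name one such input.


Try a=0, b=0, c=-4.
calc: tmp becomes 0; next (max((tmp * c), abs(a)) > (-tmp)) evaluates to false; next acc becomes 0; next at i=1:; next acc becomes 0; next at j=0:; next acc becomes -1; next at j=1:; next acc becomes -2; next at i=2:; next acc becomes -2; next at j=0:; next acc becomes -4; next at j=1:; next acc becomes -6; next at i=3:; next acc becomes -6; next at j=0:; next acc becomes -9; next at j=1:; next acc becomes -12; next at i=4:; next acc becomes -12; next at j=0:; next acc becomes -16; next at j=1:; next acc becomes -20; next at i=5:; next acc becomes -20; next at j=0:; next acc becomes -25; next at j=1:; next acc becomes -30; next at i=6:; next acc becomes -30; next at j=0:; next acc becomes -36; next at j=1:; next acc becomes -42; next res becomes 0; next at i=-2:; next res becomes -28; next at i=-1:; next res becomes -56; next at i=0:; next res becomes -84; next at i=1:; next res becomes -112; next at i=2:; next res becomes -140; next at i=3:; next res becomes -168; next acc becomes -9; next final value 81
calc_v2: tmp becomes 0; next ((-min((-(tmp * (c - 0))), (-abs(a)))) >= (-tmp)) evaluates to true; next c becomes -5; next acc becomes 0; next at i=1:; next acc becomes 0; next at j=0:; next acc becomes -1; next at j=1:; next acc becomes -2; next at i=2:; next acc becomes -2; next at j=0:; next acc becomes -4; next at j=1:; next acc becomes -6; next at i=3:; next acc becomes -6; next at j=0:; next acc becomes -9; next at j=1:; next acc becomes -12; next at i=4:; next acc becomes -12; next at j=0:; next acc becomes -16; next at j=1:; next acc becomes -20; next at i=5:; next acc becomes -20; next at j=0:; next acc becomes -25; next at j=1:; next acc becomes -30; next at i=6:; next acc becomes -30; next at j=0:; next acc becomes -36; next at j=1:; next acc becomes -42; next res becomes 0; next at i=-2:; next res becomes -35; next at i=-1:; next res becomes -70; next at i=0:; next res becomes -105; next at i=1:; next res becomes -140; next at i=2:; next res becomes -175; next at i=3:; next res becomes -210; next acc becomes -10; next final value 100
81 vs 100 — the two versions disagree here.
verdict: not equivalent; witness: a=0, b=0, c=-4


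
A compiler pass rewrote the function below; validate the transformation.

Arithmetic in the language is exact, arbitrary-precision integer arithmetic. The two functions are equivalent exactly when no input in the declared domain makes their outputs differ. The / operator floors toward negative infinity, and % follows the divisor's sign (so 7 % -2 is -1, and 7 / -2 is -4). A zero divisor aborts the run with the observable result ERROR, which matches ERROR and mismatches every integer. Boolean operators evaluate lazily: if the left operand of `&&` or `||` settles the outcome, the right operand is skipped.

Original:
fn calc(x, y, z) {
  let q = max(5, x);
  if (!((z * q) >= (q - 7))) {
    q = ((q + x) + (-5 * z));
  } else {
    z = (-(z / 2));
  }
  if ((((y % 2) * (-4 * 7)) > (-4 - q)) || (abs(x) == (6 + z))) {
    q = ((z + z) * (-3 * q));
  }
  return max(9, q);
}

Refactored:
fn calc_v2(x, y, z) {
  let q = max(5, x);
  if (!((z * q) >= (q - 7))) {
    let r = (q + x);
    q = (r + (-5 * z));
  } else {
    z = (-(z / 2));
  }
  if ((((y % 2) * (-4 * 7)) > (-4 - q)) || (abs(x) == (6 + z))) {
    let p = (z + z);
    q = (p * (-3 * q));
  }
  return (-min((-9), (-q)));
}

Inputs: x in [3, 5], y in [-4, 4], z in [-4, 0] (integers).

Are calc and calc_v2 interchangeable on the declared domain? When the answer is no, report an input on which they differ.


Changes here: statement counts differ, min/max/abs usage differs, local variable names differ; the full 135-point sweep finds no disagreement.
verdict: equivalent


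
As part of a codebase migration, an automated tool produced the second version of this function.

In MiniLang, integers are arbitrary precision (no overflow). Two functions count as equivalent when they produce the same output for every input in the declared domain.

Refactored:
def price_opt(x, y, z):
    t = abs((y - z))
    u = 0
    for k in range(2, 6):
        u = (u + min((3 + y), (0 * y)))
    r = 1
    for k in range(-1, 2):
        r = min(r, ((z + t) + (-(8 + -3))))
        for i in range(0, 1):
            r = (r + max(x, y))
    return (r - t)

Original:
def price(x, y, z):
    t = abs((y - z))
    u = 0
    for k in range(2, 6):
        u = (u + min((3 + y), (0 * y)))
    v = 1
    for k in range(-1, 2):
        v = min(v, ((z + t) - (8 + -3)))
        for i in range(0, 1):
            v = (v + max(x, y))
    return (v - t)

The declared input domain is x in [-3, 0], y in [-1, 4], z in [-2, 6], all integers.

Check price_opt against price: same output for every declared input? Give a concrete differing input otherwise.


Differences: local variable names differ; also arithmetic usage differs — yet all 216 inputs agree.
verdict: equivalent


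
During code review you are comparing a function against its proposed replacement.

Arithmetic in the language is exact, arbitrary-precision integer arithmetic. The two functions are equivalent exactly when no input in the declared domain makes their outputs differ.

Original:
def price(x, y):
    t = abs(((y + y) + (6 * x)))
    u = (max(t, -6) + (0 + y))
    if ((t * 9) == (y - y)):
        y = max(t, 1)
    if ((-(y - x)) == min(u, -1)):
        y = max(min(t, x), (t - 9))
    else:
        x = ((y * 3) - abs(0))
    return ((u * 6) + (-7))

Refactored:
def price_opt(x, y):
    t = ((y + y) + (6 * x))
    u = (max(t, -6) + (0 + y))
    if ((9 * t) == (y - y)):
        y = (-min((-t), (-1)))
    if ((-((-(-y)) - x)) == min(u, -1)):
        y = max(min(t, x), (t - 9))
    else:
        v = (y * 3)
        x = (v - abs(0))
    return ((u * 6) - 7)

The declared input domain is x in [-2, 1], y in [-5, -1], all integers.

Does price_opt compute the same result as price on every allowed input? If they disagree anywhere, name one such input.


The rewrite breaks on x=-2, y=-5, where the results are 95 and -73.
price: t=22, then u=17, then ((t * 9) == (y - y)) is false, then ((-(y - x)) == min(u, -1)) is false, then x=-15, then returns 95
price_opt: t=-22, then u=-11, then ((9 * t) == (y - y)) is false, then ((-((-(-y)) - x)) == min(u, -1)) is false, then v=-15, then x=-15, then returns -73
verdict: not equivalent; witness: x=-2, y=-5


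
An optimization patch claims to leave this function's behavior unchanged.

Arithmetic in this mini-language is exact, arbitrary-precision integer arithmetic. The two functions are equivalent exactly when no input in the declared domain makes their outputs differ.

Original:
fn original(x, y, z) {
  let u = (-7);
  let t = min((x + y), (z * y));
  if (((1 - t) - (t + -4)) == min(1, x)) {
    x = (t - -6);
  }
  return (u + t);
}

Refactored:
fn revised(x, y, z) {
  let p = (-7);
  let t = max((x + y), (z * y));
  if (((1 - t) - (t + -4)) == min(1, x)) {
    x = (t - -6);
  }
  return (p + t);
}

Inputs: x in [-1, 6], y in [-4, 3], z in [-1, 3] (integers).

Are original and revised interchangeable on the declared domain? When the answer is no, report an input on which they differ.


The rewrite breaks on x=-1, y=-4, z=-1, where the results are -12 and -3.
original: u := -7 | t := -5 | (((1 - t) - (t + -4)) == min(1, x)): false | result -12
revised: p := -7 | t := 4 | (((1 - t) - (t + -4)) == min(1, x)): false | result -3
verdict: not equivalent; witness: x=-1, y=-4, z=-1


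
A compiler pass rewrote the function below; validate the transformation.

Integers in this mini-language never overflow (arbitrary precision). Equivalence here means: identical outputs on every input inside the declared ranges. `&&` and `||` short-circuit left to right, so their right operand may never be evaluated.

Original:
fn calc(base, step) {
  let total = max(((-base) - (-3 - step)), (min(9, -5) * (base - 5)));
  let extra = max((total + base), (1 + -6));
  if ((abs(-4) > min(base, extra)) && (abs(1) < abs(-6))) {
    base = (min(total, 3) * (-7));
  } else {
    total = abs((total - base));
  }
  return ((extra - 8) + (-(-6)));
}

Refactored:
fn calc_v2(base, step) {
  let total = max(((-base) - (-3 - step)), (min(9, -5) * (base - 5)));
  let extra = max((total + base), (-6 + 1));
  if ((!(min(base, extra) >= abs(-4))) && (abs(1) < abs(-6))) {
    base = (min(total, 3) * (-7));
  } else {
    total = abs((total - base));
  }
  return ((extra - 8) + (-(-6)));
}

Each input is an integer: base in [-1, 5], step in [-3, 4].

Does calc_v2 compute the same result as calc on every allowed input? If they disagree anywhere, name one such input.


The two are interchangeable: comparison usage differs; boolean connective usage differs, and every declared input agrees.
Spot check at base=1, step=3 — calc: total := 20 | extra := 21 | ((abs(-4) > min(base, extra)) && (abs(1) < abs(-6))): true | base := -21 | result 19. calc_v2: total := 20 | extra := 21 | ((!(min(base, extra) >= abs(-4))) && (abs(1) < abs(-6))): true | base := -21 | result 19. Both give 19.
Checked all 56 inputs in the declared domain: the outputs agree on every one.
verdict: equivalent


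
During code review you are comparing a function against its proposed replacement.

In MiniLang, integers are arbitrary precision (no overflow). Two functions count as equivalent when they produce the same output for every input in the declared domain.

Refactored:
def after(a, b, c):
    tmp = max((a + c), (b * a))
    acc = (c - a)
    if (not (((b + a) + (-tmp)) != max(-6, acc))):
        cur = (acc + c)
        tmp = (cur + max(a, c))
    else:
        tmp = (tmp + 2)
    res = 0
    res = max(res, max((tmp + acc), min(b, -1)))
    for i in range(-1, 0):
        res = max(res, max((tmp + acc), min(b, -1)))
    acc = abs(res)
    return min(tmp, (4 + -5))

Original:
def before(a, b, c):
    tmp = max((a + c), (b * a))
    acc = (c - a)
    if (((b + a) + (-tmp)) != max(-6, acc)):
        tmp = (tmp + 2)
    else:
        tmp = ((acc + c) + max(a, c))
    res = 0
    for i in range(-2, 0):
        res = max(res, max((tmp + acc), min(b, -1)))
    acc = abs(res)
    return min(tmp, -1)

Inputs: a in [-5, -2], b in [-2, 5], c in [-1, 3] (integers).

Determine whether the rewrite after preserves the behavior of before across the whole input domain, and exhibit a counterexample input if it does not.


The two versions differ — the changes include arithmetic usage differs; constant usage differs; boolean connective usage differs; statement counts differ; loop structure differs; local variable names differ; min/max/abs usage differs.
One worked example (a=-4, b=3, c=-1) — before: tmp := -5 | acc := 3 | (((b + a) + (-tmp)) != max(-6, acc)): true | tmp := -3 | res := 0 | iter i=-2: | res := 0 | iter i=-1: | res := 0 | acc := 0 | result -3; after: tmp := -5 | acc := 3 | (not (((b + a) + (-tmp)) != max(-6, acc))): false | tmp := -3 | res := 0 | res := 0 | iter i=-1: | res := 0 | acc := 0 | result -3; agreement on -3.
An exhaustive pass over the 160 declared inputs shows identical outputs.
verdict: equivalent


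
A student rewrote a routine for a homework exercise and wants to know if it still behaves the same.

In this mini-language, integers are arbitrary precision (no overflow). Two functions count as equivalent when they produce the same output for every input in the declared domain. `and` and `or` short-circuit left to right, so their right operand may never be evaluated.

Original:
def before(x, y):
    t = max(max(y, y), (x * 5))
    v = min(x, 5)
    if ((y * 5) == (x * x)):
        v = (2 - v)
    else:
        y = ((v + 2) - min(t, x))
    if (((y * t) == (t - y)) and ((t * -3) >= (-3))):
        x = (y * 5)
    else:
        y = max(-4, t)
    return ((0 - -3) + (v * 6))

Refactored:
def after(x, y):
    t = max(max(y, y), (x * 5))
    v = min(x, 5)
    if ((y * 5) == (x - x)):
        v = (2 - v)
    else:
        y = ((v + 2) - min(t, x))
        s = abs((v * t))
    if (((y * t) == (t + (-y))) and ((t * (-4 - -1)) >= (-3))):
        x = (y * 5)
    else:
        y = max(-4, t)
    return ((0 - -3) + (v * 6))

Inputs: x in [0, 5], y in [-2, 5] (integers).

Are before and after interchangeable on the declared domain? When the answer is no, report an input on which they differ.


The rewrite breaks on x=2, y=0, where the results are 15 and 3.
before: t := 10 | v := 2 | ((y * 5) == (x * x)): false | y := 2 | (((y * t) == (t - y)) and ((t * -3) >= (-3))): false | y := 10 | result 15
after: t := 10 | v := 2 | ((y * 5) == (x - x)): true | v := 0 | (((y * t) == (t + (-y))) and ((t * (-4 - -1)) >= (-3))): false | y := 10 | result 3
verdict: not equivalent; witness: x=2, y=0


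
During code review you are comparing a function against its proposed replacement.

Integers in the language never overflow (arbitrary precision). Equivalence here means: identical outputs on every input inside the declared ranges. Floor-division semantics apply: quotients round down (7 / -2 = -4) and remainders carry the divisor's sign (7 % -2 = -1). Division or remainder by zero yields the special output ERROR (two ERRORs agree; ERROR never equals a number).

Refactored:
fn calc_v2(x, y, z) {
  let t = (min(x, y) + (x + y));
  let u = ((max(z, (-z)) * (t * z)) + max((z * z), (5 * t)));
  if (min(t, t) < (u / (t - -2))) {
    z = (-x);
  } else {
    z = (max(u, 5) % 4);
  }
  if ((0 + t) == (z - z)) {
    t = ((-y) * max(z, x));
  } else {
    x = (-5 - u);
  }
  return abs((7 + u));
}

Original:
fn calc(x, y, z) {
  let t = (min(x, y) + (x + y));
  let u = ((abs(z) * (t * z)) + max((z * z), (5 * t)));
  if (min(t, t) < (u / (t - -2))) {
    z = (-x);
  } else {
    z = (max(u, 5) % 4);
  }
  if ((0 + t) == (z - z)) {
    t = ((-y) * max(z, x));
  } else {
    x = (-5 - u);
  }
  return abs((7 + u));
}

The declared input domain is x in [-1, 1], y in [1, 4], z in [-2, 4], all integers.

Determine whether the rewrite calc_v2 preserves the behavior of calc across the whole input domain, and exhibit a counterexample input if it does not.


Differences: min/max/abs usage differs — yet all 84 inputs agree.
verdict: equivalent


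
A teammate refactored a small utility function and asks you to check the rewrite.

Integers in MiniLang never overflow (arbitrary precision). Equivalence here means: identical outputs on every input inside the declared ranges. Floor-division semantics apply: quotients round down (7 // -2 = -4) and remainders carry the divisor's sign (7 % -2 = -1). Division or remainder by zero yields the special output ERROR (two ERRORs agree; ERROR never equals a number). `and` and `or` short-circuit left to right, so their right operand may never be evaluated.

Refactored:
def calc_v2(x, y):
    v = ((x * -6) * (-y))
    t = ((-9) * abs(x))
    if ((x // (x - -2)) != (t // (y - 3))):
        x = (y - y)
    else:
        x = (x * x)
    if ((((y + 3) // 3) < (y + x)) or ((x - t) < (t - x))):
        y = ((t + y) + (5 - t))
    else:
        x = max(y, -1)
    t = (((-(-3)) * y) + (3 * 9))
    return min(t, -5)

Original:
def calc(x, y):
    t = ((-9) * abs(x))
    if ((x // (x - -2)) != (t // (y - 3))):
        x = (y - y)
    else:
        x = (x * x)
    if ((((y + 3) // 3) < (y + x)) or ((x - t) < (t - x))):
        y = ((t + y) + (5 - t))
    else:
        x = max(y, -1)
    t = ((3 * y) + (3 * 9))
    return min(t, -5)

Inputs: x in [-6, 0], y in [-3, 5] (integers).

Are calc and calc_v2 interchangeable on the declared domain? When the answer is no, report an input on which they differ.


The two versions differ — the changes include local variable names differ; statement counts differ; constant usage differs; arithmetic usage differs.
Spot check at x=0, y=-2 — calc: t := 0 | ((x // (x - -2)) != (t // (y - 3))): false | x := 0 | ((((y + 3) // 3) < (y + x)) or ((x - t) < (t - x))): false | x := -1 | t := 21 | result -5. calc_v2: v := 0 | t := 0 | ((x // (x - -2)) != (t // (y - 3))): false | x := 0 | ((((y + 3) // 3) < (y + x)) or ((x - t) < (t - x))): false | x := -1 | t := 21 | result -5. Both give -5.
An exhaustive pass over the 63 declared inputs shows identical outputs.
verdict: equivalent


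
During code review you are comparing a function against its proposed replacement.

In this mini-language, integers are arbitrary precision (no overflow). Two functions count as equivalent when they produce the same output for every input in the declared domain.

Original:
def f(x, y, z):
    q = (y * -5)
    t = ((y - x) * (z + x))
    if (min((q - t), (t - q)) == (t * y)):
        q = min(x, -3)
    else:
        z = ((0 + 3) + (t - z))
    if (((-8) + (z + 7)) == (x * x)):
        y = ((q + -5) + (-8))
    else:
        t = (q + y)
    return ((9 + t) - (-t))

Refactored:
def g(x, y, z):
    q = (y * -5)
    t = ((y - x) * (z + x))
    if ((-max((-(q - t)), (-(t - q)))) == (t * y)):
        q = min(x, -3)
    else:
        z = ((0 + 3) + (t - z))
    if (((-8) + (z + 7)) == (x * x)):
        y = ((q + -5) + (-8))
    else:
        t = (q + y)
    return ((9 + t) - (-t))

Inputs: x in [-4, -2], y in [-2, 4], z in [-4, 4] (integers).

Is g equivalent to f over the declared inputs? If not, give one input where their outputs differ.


Comparing the listings, the differences include: min/max/abs usage differs.
As a probe, take x=-4, y=3, z=-3: f runs q becomes -15; next t becomes -49; next (min((q - t), (t - q)) == (t * y)) evaluates to false; next z becomes -43; next (((-8) + (z + 7)) == (x * x)) evaluates to false; next t becomes -12; next final value -15; g runs q becomes -15; next t becomes -49; next ((-max((-(q - t)), (-(t - q)))) == (t * y)) evaluates to false; next z becomes -43; next (((-8) + (z + 7)) == (x * x)) evaluates to false; next t becomes -12; next final value -15; both end at -15.
Sweeping the whole domain (189 inputs) finds no disagreement.
verdict: equivalent


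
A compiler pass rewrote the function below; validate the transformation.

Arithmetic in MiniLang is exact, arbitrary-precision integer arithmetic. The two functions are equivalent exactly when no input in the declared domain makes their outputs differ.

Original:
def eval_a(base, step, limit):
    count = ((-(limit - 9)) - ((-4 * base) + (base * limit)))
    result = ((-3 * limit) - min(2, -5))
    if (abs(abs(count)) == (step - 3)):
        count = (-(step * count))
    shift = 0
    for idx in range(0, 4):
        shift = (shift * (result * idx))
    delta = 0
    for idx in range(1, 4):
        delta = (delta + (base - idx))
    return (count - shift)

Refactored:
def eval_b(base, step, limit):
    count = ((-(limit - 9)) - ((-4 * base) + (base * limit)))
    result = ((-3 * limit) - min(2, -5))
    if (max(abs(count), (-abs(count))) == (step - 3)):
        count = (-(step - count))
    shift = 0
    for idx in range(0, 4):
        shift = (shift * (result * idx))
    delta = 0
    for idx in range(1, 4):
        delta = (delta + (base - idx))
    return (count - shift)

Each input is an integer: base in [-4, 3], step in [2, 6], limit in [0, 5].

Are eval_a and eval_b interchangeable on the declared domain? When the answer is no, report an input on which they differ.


Take base=-4, step=4, limit=2.
eval_a: count := -1 | result := -1 | (abs(abs(count)) == (step - 3)): true | count := 4 | shift := 0 | iter idx=0: | shift := 0 | iter idx=1: | shift := 0 | iter idx=2: | shift := 0 | iter idx=3: | shift := 0 | delta := 0 | iter idx=1: | delta := -5 | iter idx=2: | delta := -11 | iter idx=3: | delta := -18 | result 4
eval_b: count := -1 | result := -1 | (max(abs(count), (-abs(count))) == (step - 3)): true | count := -5 | shift := 0 | iter idx=0: | shift := 0 | iter idx=1: | shift := 0 | iter idx=2: | shift := 0 | iter idx=3: | shift := 0 | delta := 0 | iter idx=1: | delta := -5 | iter idx=2: | delta := -11 | iter idx=3: | delta := -18 | result -5
4 and -5 differ, so these are not the same function on this domain.
verdict: not equivalent; witness: base=-4, step=4, limit=2


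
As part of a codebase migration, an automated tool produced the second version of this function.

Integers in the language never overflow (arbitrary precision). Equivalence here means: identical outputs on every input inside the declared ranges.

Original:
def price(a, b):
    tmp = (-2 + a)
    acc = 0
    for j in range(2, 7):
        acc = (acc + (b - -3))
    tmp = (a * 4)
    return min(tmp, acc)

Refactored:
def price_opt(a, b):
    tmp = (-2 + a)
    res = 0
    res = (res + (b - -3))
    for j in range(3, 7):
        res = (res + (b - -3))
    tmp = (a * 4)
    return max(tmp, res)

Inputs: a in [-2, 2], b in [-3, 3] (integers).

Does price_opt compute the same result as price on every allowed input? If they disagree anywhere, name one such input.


There is a counterexample at a=-2, b=-3: -8 on one side, 0 on the other.
price: tmp = -4; acc = 0; [j=2]; acc = 0; [j=3]; acc = 0; [j=4]; acc = 0; [j=5]; acc = 0; [j=6]; acc = 0; tmp = -8; return -8
price_opt: tmp = -4; res = 0; res = 0; [j=3]; res = 0; [j=4]; res = 0; [j=5]; res = 0; [j=6]; res = 0; tmp = -8; return 0
verdict: not equivalent; witness: a=-2, b=-3


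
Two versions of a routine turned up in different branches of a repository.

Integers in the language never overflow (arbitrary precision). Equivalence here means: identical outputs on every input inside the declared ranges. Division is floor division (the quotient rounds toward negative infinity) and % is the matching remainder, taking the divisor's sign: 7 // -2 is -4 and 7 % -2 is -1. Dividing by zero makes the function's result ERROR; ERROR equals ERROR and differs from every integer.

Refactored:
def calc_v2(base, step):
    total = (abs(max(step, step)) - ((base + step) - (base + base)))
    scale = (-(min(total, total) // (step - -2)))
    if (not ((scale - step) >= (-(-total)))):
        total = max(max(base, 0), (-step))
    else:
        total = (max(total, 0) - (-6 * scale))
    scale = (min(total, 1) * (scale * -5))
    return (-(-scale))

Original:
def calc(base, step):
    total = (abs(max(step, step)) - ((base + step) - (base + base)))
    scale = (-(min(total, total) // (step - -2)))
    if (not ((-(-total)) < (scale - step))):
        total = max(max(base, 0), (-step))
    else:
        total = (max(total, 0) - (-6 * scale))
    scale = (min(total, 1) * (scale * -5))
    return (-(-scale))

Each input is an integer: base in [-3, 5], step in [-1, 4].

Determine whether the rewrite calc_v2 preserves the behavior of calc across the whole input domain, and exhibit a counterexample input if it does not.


There is a counterexample at base=-3, step=4: 0 on one side, -5 on the other.
calc: total = -3; scale = 1; (not ((-(-total)) < (scale - step))) -> true; total = 0; scale = 0; return 0
calc_v2: total = -3; scale = 1; (not ((scale - step) >= (-(-total)))) -> false; total = 6; scale = -5; return -5
verdict: not equivalent; witness: base=-3, step=4


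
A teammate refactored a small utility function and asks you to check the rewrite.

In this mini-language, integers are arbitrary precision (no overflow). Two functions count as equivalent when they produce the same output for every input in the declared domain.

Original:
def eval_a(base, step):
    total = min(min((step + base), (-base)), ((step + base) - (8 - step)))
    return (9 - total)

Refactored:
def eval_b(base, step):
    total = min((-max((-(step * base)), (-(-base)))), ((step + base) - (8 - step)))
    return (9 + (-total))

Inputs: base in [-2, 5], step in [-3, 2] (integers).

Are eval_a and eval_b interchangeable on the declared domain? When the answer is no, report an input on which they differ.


At base=4, step=-3: eval_a gives 19, eval_b gives 21.
verdict: not equivalent; witness: base=4, step=-3


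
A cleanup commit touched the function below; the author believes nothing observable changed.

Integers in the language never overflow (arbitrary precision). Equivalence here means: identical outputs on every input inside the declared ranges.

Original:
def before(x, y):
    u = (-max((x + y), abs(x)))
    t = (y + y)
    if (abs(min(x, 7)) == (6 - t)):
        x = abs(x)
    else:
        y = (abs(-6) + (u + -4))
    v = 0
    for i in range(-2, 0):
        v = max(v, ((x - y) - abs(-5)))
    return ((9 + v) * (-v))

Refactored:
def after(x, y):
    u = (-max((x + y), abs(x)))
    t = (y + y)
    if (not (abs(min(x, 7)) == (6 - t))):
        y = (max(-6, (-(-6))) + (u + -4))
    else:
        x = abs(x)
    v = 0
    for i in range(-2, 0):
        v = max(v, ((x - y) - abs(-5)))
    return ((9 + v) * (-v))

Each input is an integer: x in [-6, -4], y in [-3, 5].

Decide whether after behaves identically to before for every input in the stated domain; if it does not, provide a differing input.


Differences: boolean connective usage differs; and constant usage differs; and min/max/abs usage differs — yet all 27 inputs agree.
verdict: equivalent


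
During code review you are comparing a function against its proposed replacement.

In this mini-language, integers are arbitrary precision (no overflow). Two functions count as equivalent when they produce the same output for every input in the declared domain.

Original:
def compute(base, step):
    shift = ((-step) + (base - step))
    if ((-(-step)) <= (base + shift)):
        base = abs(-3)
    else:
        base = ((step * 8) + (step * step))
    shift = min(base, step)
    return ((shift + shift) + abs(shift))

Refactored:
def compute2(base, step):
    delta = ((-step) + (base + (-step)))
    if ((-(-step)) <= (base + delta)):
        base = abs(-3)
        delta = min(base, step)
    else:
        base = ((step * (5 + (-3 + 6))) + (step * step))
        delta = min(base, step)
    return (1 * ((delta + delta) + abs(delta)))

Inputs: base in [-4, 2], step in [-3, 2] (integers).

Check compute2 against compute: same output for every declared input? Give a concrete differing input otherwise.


Reading the diff, among the changes: local variable names differ; and arithmetic usage differs; and statement counts differ; and min/max/abs usage differs; and constant usage differs.
Spot check at base=0, step=1 — compute: shift = -2; ((-(-step)) <= (base + shift)) -> false; base = 9; shift = 1; return 3. compute2: delta = -2; ((-(-step)) <= (base + delta)) -> false; base = 9; delta = 1; return 3. Both give 3.
Across all 42 domain points the two functions coincide.
verdict: equivalent


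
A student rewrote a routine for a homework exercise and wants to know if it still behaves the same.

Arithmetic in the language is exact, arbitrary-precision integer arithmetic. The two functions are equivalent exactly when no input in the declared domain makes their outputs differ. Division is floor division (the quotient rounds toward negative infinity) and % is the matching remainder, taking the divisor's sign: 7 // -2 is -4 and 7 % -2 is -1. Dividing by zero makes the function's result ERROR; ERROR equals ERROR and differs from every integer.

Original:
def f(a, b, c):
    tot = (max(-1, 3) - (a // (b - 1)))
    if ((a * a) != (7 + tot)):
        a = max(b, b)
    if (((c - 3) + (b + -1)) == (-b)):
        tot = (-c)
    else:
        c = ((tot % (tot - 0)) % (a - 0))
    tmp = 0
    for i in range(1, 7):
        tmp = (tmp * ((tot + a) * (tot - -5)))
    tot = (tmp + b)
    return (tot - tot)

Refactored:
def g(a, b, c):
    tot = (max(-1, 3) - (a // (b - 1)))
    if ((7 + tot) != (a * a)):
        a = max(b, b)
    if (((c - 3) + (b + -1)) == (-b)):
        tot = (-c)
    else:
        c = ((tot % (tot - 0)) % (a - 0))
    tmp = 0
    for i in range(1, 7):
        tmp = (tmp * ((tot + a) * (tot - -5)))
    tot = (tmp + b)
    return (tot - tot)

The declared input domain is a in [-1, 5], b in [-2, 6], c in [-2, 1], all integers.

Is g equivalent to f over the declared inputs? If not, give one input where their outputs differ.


Differences: same computation, different form — yet all 252 inputs agree.
verdict: equivalent
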